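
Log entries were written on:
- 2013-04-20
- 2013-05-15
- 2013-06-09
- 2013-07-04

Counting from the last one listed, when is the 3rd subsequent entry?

2013-09-17

The spacing is 25, 25, 25 days — always 25 days.
2013-07-04 + 25 days = 2013-07-29.
2013-07-29 + 25 days = 2013-08-23.
2013-08-23 + 25 days = 2013-09-17.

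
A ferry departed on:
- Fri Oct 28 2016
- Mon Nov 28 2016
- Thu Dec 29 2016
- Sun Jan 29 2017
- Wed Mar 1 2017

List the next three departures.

Sat Apr 1 2017, Tue May 2 2017, Fri Jun 2 2017

Every event comes 31 days after the last (31, 31, 31, 31).
Wed Mar 1 2017 + 31 days = Sat Apr 1 2017.
Sat Apr 1 2017 + 31 days = Tue May 2 2017.
Tue May 2 2017 + 31 days = Fri Jun 2 2017.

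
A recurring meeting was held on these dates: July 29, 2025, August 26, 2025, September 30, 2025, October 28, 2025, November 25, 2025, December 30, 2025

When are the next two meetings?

January 27, 2026; February 24, 2026

These are Tuesdays with 28, 35, 28, 28, 35-day gaps.
Each is the final Tuesday of its month — July 29, 2025 is past the 28th, so '4th Tuesday' doesn't fit.
Last Tuesday of January 2026: January 27, 2026.
February 2026 ends with Tuesday February 24, 2026.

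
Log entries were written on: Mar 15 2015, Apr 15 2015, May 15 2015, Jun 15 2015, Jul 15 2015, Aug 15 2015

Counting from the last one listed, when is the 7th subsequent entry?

Mar 15 2016

The day-of-month is always 15 (31, 30, 31, 30, 31 days between events).
So this recurs on the 15th of each month.
September 2015: Sep 15 2015.
Next: October 2015 → Oct 15 2015.
November 2015: Nov 15 2015.
December 2015: Dec 15 2015.
Next: January 2016 → Jan 15 2016.
February 2016: Feb 15 2016.
March 2016: Mar 15 2016.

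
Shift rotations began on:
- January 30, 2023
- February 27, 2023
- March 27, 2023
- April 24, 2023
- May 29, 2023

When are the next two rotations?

June 26, 2023; July 31, 2023

Every date is a Monday; gaps 28, 28, 28, 35 days.
Each is the last Monday of its month (at least one falls on the 29th or later, ruling out '4th Monday').
June 2023 ends with Monday June 26, 2023.
July 2023 ends with Monday July 31, 2023.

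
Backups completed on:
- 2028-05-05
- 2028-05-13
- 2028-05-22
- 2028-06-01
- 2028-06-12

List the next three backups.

Gaps: 8, 9, 10, 11 days — each gap is 1 larger than the previous one.
Next gap: 12 days. 2028-06-12 + 12 days = 2028-06-24.
Next gap: 13 days. 2028-06-24 + 13 days = 2028-07-07.
Next gap: 14 days. 2028-07-07 + 14 days = 2028-07-21.

2028-06-24, 2028-07-07, 2028-07-21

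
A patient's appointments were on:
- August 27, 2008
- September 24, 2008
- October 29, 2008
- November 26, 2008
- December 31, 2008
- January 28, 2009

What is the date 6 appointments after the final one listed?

July 29, 2009

All Wednesdays; the gaps (28, 35, 28, 35, 28) vary with month length.
This is the last Wednesday of each month.
Last Wednesday of February 2009: February 25, 2009.
Last Wednesday of March 2009: March 25, 2009.
Last Wednesday of April 2009: April 29, 2009.
May 2009 ends with Wednesday May 27, 2009.
Last Wednesday of June 2009: June 24, 2009.
July 2009 ends with Wednesday July 29, 2009.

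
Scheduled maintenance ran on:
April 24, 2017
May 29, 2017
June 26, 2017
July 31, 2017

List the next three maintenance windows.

August 28, 2017; September 25, 2017; October 30, 2017

All Mondays; the gaps (35, 28, 35) vary with month length.
This is the last Monday of each month.
Last Monday of August 2017: August 28, 2017.
Last Monday of September 2017: September 25, 2017.
October 2017 ends with Monday October 30, 2017.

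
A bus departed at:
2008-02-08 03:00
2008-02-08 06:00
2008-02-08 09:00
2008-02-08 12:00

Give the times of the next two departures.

Gaps: 3, 3, 3 hours — each event is 3 hours after the previous one.
2008-02-08 12:00 + 3 h = 2008-02-08 15:00.
2008-02-08 15:00 + 3 h = 2008-02-08 18:00.

2008-02-08 15:00, 2008-02-08 18:00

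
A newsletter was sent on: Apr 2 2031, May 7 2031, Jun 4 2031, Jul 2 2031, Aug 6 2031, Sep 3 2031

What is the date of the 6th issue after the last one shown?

Gaps: 35, 28, 28, 35, 28 days — a mix of 28 and 35. Every date is a Wednesday.
Each is the 1st Wednesday of its month.
1st Wednesday of October 2031: Oct 1 2031.
1st Wednesday of November 2031: Nov 5 2031.
1st Wednesday of December 2031: Dec 3 2031.
1st Wednesday of January 2032: Jan 7 2032.
1st Wednesday of February 2032: Feb 4 2032.
1st Wednesday of March 2032: Mar 3 2032.

Mar 3 2032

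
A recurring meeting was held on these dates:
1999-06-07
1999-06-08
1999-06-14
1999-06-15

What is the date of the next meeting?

The gap pattern 1, 6, 1 repeats every 2 events.
These are the Mondays and Tuesdays of each week.
Next Monday: 1999-06-21.

1999-06-21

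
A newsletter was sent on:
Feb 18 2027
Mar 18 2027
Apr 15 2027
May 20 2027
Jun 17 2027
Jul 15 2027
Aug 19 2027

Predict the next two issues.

Gaps: 28, 28, 35, 28, 28, 35 days — a mix of 28 and 35. Every date is a Thursday.
Each is the 3rd Thursday of its month.
September 2027 — 3rd Thursday is Sep 16 2027.
October 2027 — 3rd Thursday is Oct 21 2027.

Sep 16 2027, Oct 21 2027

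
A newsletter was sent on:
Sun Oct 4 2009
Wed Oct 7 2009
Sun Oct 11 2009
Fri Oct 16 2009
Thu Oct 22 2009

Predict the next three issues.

Thu Oct 29 2009, Fri Nov 6 2009, Sun Nov 15 2009

The spacing grows by 1 each time: 3, 4, 5, 6 days.
Next gap: 7 days. Thu Oct 22 2009 + 7 days = Thu Oct 29 2009.
Next gap: 8 days. Thu Oct 29 2009 + 8 days = Fri Nov 6 2009.
Next gap: 9 days. Fri Nov 6 2009 + 9 days = Sun Nov 15 2009.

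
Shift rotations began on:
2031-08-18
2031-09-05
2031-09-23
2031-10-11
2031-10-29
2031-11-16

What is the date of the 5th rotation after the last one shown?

2032-02-14

Gaps between consecutive events: 18, 18, 18, 18, 18 days — a constant 18-day interval.
2031-11-16 + 18 days = 2031-12-04.
2031-12-04 + 18 days = 2031-12-22.
2031-12-22 + 18 days = 2032-01-09.
2032-01-09 + 18 days = 2032-01-27.
2032-01-27 + 18 days = 2032-02-14.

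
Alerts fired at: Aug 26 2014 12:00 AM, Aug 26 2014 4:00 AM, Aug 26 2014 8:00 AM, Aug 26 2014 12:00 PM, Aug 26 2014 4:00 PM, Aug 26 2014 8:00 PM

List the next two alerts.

Aug 27 2014 12:00 AM, Aug 27 2014 4:00 AM

Spacing: 4, 4, 4, 4, 4 h — constant 4 h.
Aug 26 2014 8:00 PM + 4 h = Aug 27 2014 12:00 AM.
Aug 27 2014 12:00 AM + 4 h = Aug 27 2014 4:00 AM.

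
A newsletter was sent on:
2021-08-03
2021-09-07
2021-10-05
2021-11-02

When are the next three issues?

Gaps: 35, 28, 28 days — a mix of 28 and 35. Every date is a Tuesday.
Each is the 1st Tuesday of its month.
December 2021 — 1st Tuesday is 2021-12-07.
1st Tuesday of January 2022: 2022-01-04.
1st Tuesday of February 2022: 2022-02-01.

2021-12-07, 2022-01-04, 2022-02-01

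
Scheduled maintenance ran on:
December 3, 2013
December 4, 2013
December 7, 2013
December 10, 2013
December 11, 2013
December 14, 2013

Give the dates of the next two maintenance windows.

December 17, 2013; December 18, 2013

Gaps: 1, 3, 3, 1, 3 days — not constant, but cyclic with period 3.
The events fall on every Tuesday, Wednesday and Saturday.
The following Tuesday is December 17, 2013.
Next Wednesday: December 18, 2013.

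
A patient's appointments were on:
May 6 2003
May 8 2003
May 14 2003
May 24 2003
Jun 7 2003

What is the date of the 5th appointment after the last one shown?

Intervals are 2, 6, 10, 14 days — an arithmetic progression with common difference 4.
Next gap: 18 days. Jun 7 2003 + 18 days = Jun 25 2003.
Next gap: 22 days. Jun 25 2003 + 22 days = Jul 17 2003.
Next gap: 26 days. Jul 17 2003 + 26 days = Aug 12 2003.
Next gap: 30 days. Aug 12 2003 + 30 days = Sep 11 2003.
Next gap: 34 days. Sep 11 2003 + 34 days = Oct 15 2003.

Oct 15 2003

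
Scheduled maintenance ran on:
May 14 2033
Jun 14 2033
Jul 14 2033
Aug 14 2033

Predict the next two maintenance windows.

Sep 14 2033, Oct 14 2033

Gaps: 31, 30, 31 days — not constant. Every event is on the 14th of the month.
Pattern: the 14th of each month.
Next: September 2033 → Sep 14 2033.
October 2033: Oct 14 2033.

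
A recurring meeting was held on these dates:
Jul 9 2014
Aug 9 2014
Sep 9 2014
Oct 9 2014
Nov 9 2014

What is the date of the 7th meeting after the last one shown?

Jun 9 2015

Gaps: 31, 31, 30, 31 days — not constant. Every event is on the 9th of the month.
Pattern: the 9th of each month.
December 2014: Dec 9 2014.
January 2015: Jan 9 2015.
February 2015: Feb 9 2015.
March 2015: Mar 9 2015.
Next: April 2015 → Apr 9 2015.
Next: May 2015 → May 9 2015.
Next: June 2015 → Jun 9 2015.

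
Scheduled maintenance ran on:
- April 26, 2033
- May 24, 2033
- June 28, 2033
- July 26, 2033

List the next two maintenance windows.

All dates are Tuesdays, 28, 35, 28 days apart.
Specifically, the 4th Tuesday of each month.
4th Tuesday of August 2033: August 23, 2033.
September 2033 — 4th Tuesday is September 27, 2033.

August 23, 2033; September 27, 2033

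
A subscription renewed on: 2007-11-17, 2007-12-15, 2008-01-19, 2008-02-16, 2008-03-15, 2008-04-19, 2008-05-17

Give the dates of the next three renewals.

All dates are Saturdays, 28, 35, 28, 28, 35, 28 days apart.
Specifically, the 3rd Saturday of each month.
3rd Saturday of June 2008: 2008-06-21.
July 2008 — 3rd Saturday is 2008-07-19.
3rd Saturday of August 2008: 2008-08-16.

2008-06-21, 2008-07-19, 2008-08-16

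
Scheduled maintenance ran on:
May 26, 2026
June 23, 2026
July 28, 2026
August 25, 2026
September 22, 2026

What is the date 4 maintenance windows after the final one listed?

January 26, 2027

All dates are Tuesdays, 28, 35, 28, 28 days apart.
Specifically, the 4th Tuesday of each month.
4th Tuesday of October 2026: October 27, 2026.
4th Tuesday of November 2026: November 24, 2026.
December 2026 — 4th Tuesday is December 22, 2026.
4th Tuesday of January 2027: January 26, 2027.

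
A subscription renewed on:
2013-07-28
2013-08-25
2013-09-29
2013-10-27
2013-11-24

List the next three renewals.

Every date is a Sunday; gaps 28, 35, 28, 28 days.
Each is the last Sunday of its month (at least one falls on the 29th or later, ruling out '4th Sunday').
December 2013 ends with Sunday 2013-12-29.
Last Sunday of January 2014: 2014-01-26.
Last Sunday of February 2014: 2014-02-23.

2013-12-29, 2014-01-26, 2014-02-23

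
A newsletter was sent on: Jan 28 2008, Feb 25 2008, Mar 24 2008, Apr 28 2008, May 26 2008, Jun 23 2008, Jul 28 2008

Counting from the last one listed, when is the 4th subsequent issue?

Nov 24 2008

Gaps: 28, 28, 35, 28, 28, 35 days — a mix of 28 and 35. Every date is a Monday.
Each is the 4th Monday of its month.
4th Monday of August 2008: Aug 25 2008.
September 2008 — 4th Monday is Sep 22 2008.
4th Monday of October 2008: Oct 27 2008.
4th Monday of November 2008: Nov 24 2008.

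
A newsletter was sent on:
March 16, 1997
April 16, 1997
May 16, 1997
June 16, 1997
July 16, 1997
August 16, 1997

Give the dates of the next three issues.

Gaps: 31, 30, 31, 30, 31 days — not constant. Every event is on the 16th of the month.
Pattern: the 16th of each month.
Next: September 1997 → September 16, 1997.
October 1997: October 16, 1997.
Next: November 1997 → November 16, 1997.

September 16, 1997; October 16, 1997; November 16, 1997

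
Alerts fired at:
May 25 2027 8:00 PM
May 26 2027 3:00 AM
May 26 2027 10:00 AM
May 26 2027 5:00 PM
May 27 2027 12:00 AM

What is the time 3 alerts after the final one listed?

May 27 2027 9:00 PM

The interval is a steady 7 hours (7, 7, 7, 7).
May 27 2027 12:00 AM + 7 h = May 27 2027 7:00 AM.
May 27 2027 7:00 AM + 7 h = May 27 2027 2:00 PM.
May 27 2027 2:00 PM + 7 h = May 27 2027 9:00 PM.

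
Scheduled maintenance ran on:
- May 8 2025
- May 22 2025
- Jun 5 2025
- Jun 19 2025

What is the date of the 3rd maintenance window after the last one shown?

Jul 31 2025

Gaps between consecutive events: 14, 14, 14 days — a constant 14-day interval.
Jun 19 2025 + 14 days = Jul 3 2025.
Jul 3 2025 + 14 days = Jul 17 2025.
Jul 17 2025 + 14 days = Jul 31 2025.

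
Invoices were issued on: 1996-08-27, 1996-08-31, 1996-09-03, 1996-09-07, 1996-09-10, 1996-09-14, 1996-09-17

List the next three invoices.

Every event lands on a Tuesday or Saturday (gaps cycle 4, 3, 4, 3, 4, 3).
So the schedule is: every Tuesday and Saturday.
The following Saturday is 1996-09-21.
Next Tuesday: 1996-09-24.
The following Saturday is 1996-09-28.

1996-09-21, 1996-09-24, 1996-09-28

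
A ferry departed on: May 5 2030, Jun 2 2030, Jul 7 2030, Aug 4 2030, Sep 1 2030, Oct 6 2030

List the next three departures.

Nov 3 2030, Dec 1 2030, Jan 5 2031

These are Sundays at 28- or 35-day spacing (28, 35, 28, 28, 35).
The pattern: 1st Sunday of the month.
1st Sunday of November 2030: Nov 3 2030.
December 2030 — 1st Sunday is Dec 1 2030.
1st Sunday of January 2031: Jan 5 2031.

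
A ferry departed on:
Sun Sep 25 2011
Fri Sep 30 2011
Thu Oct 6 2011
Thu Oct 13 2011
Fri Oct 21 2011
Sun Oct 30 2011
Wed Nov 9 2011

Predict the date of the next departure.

Sun Nov 20 2011

Gaps: 5, 6, 7, 8, 9, 10 days — each gap is 1 larger than the previous one.
Next gap: 11 days. Wed Nov 9 2011 + 11 days = Sun Nov 20 2011.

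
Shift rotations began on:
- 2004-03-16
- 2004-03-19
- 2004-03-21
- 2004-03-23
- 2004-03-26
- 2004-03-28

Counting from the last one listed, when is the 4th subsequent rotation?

2004-04-06

Every event lands on a Tuesday or Friday or Sunday (gaps cycle 3, 2, 2, 3, 2).
So the schedule is: every Tuesday, Friday and Sunday.
The following Tuesday is 2004-03-30.
Next Friday: 2004-04-02.
The following Sunday is 2004-04-04.
The following Tuesday is 2004-04-06.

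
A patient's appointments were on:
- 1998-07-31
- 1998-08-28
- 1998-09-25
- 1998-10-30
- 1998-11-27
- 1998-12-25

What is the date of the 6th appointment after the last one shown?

1999-06-25

All Fridays; the gaps (28, 28, 35, 28, 28) vary with month length.
This is the last Friday of each month.
Last Friday of January 1999: 1999-01-29.
February 1999 ends with Friday 1999-02-26.
March 1999 ends with Friday 1999-03-26.
April 1999 ends with Friday 1999-04-30.
Last Friday of May 1999: 1999-05-28.
June 1999 ends with Friday 1999-06-25.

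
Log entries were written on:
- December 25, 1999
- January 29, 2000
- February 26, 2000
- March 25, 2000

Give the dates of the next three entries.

Every date is a Saturday; gaps 35, 28, 28 days.
Each is the last Saturday of its month (at least one falls on the 29th or later, ruling out '4th Saturday').
April 2000 ends with Saturday April 29, 2000.
Last Saturday of May 2000: May 27, 2000.
June 2000 ends with Saturday June 24, 2000.

April 29, 2000; May 27, 2000; June 24, 2000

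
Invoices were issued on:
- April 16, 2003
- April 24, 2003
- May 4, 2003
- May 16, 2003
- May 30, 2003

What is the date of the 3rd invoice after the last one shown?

The spacing grows by 2 each time: 8, 10, 12, 14 days.
Next gap: 16 days. May 30, 2003 + 16 days = June 15, 2003.
Next gap: 18 days. June 15, 2003 + 18 days = July 3, 2003.
Next gap: 20 days. July 3, 2003 + 20 days = July 23, 2003.

July 23, 2003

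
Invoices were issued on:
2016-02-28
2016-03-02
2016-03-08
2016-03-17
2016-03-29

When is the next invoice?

2016-04-13

Intervals are 3, 6, 9, 12 days — an arithmetic progression with common difference 3.
Next gap: 15 days. 2016-03-29 + 15 days = 2016-04-13.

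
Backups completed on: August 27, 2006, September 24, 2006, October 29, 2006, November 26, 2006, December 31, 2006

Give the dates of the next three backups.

January 28, 2007; February 25, 2007; March 25, 2007

All Sundays; the gaps (28, 35, 28, 35) vary with month length.
This is the last Sunday of each month.
January 2007 ends with Sunday January 28, 2007.
Last Sunday of February 2007: February 25, 2007.
March 2007 ends with Sunday March 25, 2007.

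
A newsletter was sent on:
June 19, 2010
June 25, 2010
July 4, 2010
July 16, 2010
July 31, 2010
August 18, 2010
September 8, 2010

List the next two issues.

Gaps: 6, 9, 12, 15, 18, 21 days — each gap is 3 larger than the previous one.
Next gap: 24 days. September 8, 2010 + 24 days = October 2, 2010.
Next gap: 27 days. October 2, 2010 + 27 days = October 29, 2010.

October 2, 2010; October 29, 2010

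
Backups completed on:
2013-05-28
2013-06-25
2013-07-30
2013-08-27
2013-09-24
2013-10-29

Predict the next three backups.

All Tuesdays; the gaps (28, 35, 28, 28, 35) vary with month length.
This is the last Tuesday of each month.
November 2013 ends with Tuesday 2013-11-26.
December 2013 ends with Tuesday 2013-12-31.
January 2014 ends with Tuesday 2014-01-28.

2013-11-26, 2013-12-31, 2014-01-28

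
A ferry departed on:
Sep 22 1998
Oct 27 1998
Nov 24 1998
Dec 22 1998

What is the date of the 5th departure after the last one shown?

May 25 1999

These are Tuesdays at 28- or 35-day spacing (35, 28, 28).
The pattern: 4th Tuesday of the month.
4th Tuesday of January 1999: Jan 26 1999.
4th Tuesday of February 1999: Feb 23 1999.
4th Tuesday of March 1999: Mar 23 1999.
4th Tuesday of April 1999: Apr 27 1999.
4th Tuesday of May 1999: May 25 1999.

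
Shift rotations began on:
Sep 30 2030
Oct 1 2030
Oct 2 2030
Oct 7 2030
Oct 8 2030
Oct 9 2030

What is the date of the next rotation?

Oct 14 2030

The gap pattern 1, 1, 5, 1, 1 repeats every 3 events.
These are the Mondays, Tuesdays and Wednesdays of each week.
The following Monday is Oct 14 2030.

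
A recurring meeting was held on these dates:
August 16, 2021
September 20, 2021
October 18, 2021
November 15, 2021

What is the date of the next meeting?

December 20, 2021

Gaps: 35, 28, 28 days — a mix of 28 and 35. Every date is a Monday.
Each is the 3rd Monday of its month.
3rd Monday of December 2021: December 20, 2021.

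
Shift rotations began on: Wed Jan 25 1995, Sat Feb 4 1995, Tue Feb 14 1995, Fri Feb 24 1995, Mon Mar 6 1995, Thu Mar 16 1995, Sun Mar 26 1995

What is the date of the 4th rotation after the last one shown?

The spacing is 10, 10, 10, 10, 10, 10 days — always 10 days.
Sun Mar 26 1995 + 10 days = Wed Apr 5 1995.
Wed Apr 5 1995 + 10 days = Sat Apr 15 1995.
Sat Apr 15 1995 + 10 days = Tue Apr 25 1995.
Tue Apr 25 1995 + 10 days = Fri May 5 1995.

Fri May 5 1995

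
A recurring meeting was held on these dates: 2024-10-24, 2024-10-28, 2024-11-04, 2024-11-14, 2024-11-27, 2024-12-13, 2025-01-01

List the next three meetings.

2025-01-23, 2025-02-17, 2025-03-17

Gaps: 4, 7, 10, 13, 16, 19 days — each gap is 3 larger than the previous one.
Next gap: 22 days. 2025-01-01 + 22 days = 2025-01-23.
Next gap: 25 days. 2025-01-23 + 25 days = 2025-02-17.
Next gap: 28 days. 2025-02-17 + 28 days = 2025-03-17.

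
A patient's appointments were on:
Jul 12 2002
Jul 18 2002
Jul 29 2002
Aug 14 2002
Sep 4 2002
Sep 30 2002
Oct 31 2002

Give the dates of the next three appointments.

The spacing grows by 5 each time: 6, 11, 16, 21, 26, 31 days.
Next gap: 36 days. Oct 31 2002 + 36 days = Dec 6 2002.
Next gap: 41 days. Dec 6 2002 + 41 days = Jan 16 2003.
Next gap: 46 days. Jan 16 2003 + 46 days = Mar 3 2003.

Dec 6 2002, Jan 16 2003, Mar 3 2003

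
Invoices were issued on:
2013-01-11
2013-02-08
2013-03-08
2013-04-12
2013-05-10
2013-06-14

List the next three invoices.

Gaps: 28, 28, 35, 28, 35 days — a mix of 28 and 35. Every date is a Friday.
Each is the 2nd Friday of its month.
2nd Friday of July 2013: 2013-07-12.
August 2013 — 2nd Friday is 2013-08-09.
2nd Friday of September 2013: 2013-09-13.

2013-07-12, 2013-08-09, 2013-09-13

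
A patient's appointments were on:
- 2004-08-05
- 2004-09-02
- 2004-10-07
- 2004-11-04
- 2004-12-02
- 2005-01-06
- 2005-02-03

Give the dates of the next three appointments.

Gaps: 28, 35, 28, 28, 35, 28 days — a mix of 28 and 35. Every date is a Thursday.
Each is the 1st Thursday of its month.
1st Thursday of March 2005: 2005-03-03.
April 2005 — 1st Thursday is 2005-04-07.
1st Thursday of May 2005: 2005-05-05.

2005-03-03, 2005-04-07, 2005-05-05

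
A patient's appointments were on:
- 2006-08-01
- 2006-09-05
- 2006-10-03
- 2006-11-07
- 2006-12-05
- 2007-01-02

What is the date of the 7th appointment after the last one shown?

2007-08-07

Gaps: 35, 28, 35, 28, 28 days — a mix of 28 and 35. Every date is a Tuesday.
Each is the 1st Tuesday of its month.
1st Tuesday of February 2007: 2007-02-06.
1st Tuesday of March 2007: 2007-03-06.
April 2007 — 1st Tuesday is 2007-04-03.
1st Tuesday of May 2007: 2007-05-01.
1st Tuesday of June 2007: 2007-06-05.
1st Tuesday of July 2007: 2007-07-03.
August 2007 — 1st Tuesday is 2007-08-07.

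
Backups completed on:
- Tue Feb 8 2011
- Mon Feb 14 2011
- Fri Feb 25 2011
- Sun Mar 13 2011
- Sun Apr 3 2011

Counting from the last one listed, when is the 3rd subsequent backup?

The spacing grows by 5 each time: 6, 11, 16, 21 days.
Next gap: 26 days. Sun Apr 3 2011 + 26 days = Fri Apr 29 2011.
Next gap: 31 days. Fri Apr 29 2011 + 31 days = Mon May 30 2011.
Next gap: 36 days. Mon May 30 2011 + 36 days = Tue Jul 5 2011.

Tue Jul 5 2011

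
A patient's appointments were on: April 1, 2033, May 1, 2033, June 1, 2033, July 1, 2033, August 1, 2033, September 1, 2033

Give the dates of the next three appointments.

Each date is the 1st; the gaps (30, 31, 30, 31, 31) track the month lengths.
The rule is the 1st of each month.
October 2033: October 1, 2033.
Next: November 2033 → November 1, 2033.
December 2033: December 1, 2033.

October 1, 2033; November 1, 2033; December 1, 2033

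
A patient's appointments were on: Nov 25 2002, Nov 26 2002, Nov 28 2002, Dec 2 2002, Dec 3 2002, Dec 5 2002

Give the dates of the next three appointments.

Dec 9 2002, Dec 10 2002, Dec 12 2002

Gaps: 1, 2, 4, 1, 2 days — not constant, but cyclic with period 3.
The events fall on every Monday, Tuesday and Thursday.
The following Monday is Dec 9 2002.
Next Tuesday: Dec 10 2002.
Next Thursday: Dec 12 2002.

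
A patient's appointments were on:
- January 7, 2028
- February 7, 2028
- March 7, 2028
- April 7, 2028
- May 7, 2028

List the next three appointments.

The day-of-month is always 7 (31, 29, 31, 30 days between events).
So this recurs on the 7th of each month.
Next: June 2028 → June 7, 2028.
Next: July 2028 → July 7, 2028.
August 2028: August 7, 2028.

June 7, 2028; July 7, 2028; August 7, 2028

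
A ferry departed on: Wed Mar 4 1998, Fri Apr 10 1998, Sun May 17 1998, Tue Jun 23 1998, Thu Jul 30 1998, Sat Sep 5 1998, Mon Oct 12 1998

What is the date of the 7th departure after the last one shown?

Mon Jun 28 1999

The spacing is 37, 37, 37, 37, 37, 37 days — always 37 days.
Mon Oct 12 1998 + 37 days = Wed Nov 18 1998.
Wed Nov 18 1998 + 37 days = Fri Dec 25 1998.
Fri Dec 25 1998 + 37 days = Sun Jan 31 1999.
Sun Jan 31 1999 + 37 days = Tue Mar 9 1999.
Tue Mar 9 1999 + 37 days = Thu Apr 15 1999.
Thu Apr 15 1999 + 37 days = Sat May 22 1999.
Sat May 22 1999 + 37 days = Mon Jun 28 1999.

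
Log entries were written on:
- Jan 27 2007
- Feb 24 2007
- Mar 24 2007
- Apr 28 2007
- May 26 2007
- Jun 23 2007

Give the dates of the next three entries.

Gaps: 28, 28, 35, 28, 28 days — a mix of 28 and 35. Every date is a Saturday.
Each is the 4th Saturday of its month.
4th Saturday of July 2007: Jul 28 2007.
August 2007 — 4th Saturday is Aug 25 2007.
4th Saturday of September 2007: Sep 22 2007.

Jul 28 2007, Aug 25 2007, Sep 22 2007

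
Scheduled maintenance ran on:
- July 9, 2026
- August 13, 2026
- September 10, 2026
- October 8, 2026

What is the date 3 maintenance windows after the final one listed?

January 14, 2027

These are Thursdays at 28- or 35-day spacing (35, 28, 28).
The pattern: 2nd Thursday of the month.
2nd Thursday of November 2026: November 12, 2026.
December 2026 — 2nd Thursday is December 10, 2026.
2nd Thursday of January 2027: January 14, 2027.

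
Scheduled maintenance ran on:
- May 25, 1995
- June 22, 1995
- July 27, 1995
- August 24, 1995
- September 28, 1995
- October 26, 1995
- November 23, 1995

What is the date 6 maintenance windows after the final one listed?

May 23, 1996

These are Thursdays at 28- or 35-day spacing (28, 35, 28, 35, 28, 28).
The pattern: 4th Thursday of the month.
December 1995 — 4th Thursday is December 28, 1995.
January 1996 — 4th Thursday is January 25, 1996.
4th Thursday of February 1996: February 22, 1996.
4th Thursday of March 1996: March 28, 1996.
April 1996 — 4th Thursday is April 25, 1996.
4th Thursday of May 1996: May 23, 1996.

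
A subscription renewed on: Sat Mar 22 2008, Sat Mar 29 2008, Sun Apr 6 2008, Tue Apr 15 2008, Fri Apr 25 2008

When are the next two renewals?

Tue May 6 2008, Sun May 18 2008

Gaps: 7, 8, 9, 10 days — each gap is 1 larger than the previous one.
Next gap: 11 days. Fri Apr 25 2008 + 11 days = Tue May 6 2008.
Next gap: 12 days. Tue May 6 2008 + 12 days = Sun May 18 2008.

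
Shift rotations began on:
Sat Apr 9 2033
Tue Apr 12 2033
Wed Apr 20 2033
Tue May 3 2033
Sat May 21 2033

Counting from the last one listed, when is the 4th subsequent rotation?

Gaps: 3, 8, 13, 18 days — each gap is 5 larger than the previous one.
Next gap: 23 days. Sat May 21 2033 + 23 days = Mon Jun 13 2033.
Next gap: 28 days. Mon Jun 13 2033 + 28 days = Mon Jul 11 2033.
Next gap: 33 days. Mon Jul 11 2033 + 33 days = Sat Aug 13 2033.
Next gap: 38 days. Sat Aug 13 2033 + 38 days = Tue Sep 20 2033.

Tue Sep 20 2033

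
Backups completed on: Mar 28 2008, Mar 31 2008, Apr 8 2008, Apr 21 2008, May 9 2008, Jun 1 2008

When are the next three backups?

Intervals are 3, 8, 13, 18, 23 days — an arithmetic progression with common difference 5.
Next gap: 28 days. Jun 1 2008 + 28 days = Jun 29 2008.
Next gap: 33 days. Jun 29 2008 + 33 days = Aug 1 2008.
Next gap: 38 days. Aug 1 2008 + 38 days = Sep 8 2008.

Jun 29 2008, Aug 1 2008, Sep 8 2008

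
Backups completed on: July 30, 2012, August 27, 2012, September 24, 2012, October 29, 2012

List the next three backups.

November 26, 2012; December 31, 2012; January 28, 2013

These are Mondays with 28, 28, 35-day gaps.
Each is the final Monday of its month — July 30, 2012 is past the 28th, so '4th Monday' doesn't fit.
November 2012 ends with Monday November 26, 2012.
Last Monday of December 2012: December 31, 2012.
Last Monday of January 2013: January 28, 2013.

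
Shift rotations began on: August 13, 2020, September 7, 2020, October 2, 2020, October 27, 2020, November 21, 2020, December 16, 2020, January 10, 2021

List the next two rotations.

Gaps between consecutive events: 25, 25, 25, 25, 25, 25 days — a constant 25-day interval.
January 10, 2021 + 25 days = February 4, 2021.
February 4, 2021 + 25 days = March 1, 2021.

February 4, 2021; March 1, 2021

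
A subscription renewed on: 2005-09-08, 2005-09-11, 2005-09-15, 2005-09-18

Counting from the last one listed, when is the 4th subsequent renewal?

Gaps: 3, 4, 3 days — not constant, but cyclic with period 2.
The events fall on every Thursday and Sunday.
Next Thursday: 2005-09-22.
The following Sunday is 2005-09-25.
The following Thursday is 2005-09-29.
Next Sunday: 2005-10-02.

2005-10-02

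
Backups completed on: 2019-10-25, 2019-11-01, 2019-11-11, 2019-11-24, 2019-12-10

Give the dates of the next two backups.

2019-12-29, 2020-01-20

Intervals are 7, 10, 13, 16 days — an arithmetic progression with common difference 3.
Next gap: 19 days. 2019-12-10 + 19 days = 2019-12-29.
Next gap: 22 days. 2019-12-29 + 22 days = 2020-01-20.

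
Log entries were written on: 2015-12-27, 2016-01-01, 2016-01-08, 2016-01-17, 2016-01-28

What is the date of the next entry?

Gaps: 5, 7, 9, 11 days — each gap is 2 larger than the previous one.
Next gap: 13 days. 2016-01-28 + 13 days = 2016-02-10.

2016-02-10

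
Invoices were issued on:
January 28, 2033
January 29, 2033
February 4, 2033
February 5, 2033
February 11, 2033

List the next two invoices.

Gaps: 1, 6, 1, 6 days — not constant, but cyclic with period 2.
The events fall on every Friday and Saturday.
Next Saturday: February 12, 2033.
The following Friday is February 18, 2033.

February 12, 2033; February 18, 2033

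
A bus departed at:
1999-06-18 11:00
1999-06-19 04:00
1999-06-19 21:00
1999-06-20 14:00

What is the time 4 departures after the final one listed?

1999-06-23 10:00

Gaps: 17, 17, 17 hours — each event is 17 hours after the previous one.
1999-06-20 14:00 + 17 h = 1999-06-21 07:00.
1999-06-21 07:00 + 17 h = 1999-06-22 00:00.
1999-06-22 00:00 + 17 h = 1999-06-22 17:00.
1999-06-22 17:00 + 17 h = 1999-06-23 10:00.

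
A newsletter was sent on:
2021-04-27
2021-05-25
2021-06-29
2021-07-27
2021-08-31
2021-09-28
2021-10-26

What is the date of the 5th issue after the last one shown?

Every date is a Tuesday; gaps 28, 35, 28, 35, 28, 28 days.
Each is the last Tuesday of its month (at least one falls on the 29th or later, ruling out '4th Tuesday').
Last Tuesday of November 2021: 2021-11-30.
Last Tuesday of December 2021: 2021-12-28.
Last Tuesday of January 2022: 2022-01-25.
Last Tuesday of February 2022: 2022-02-22.
Last Tuesday of March 2022: 2022-03-29.

2022-03-29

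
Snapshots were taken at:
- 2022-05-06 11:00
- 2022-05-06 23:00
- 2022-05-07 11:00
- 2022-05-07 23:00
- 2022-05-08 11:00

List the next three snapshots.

The interval is a steady 12 hours (12, 12, 12, 12).
2022-05-08 11:00 + 12 h = 2022-05-08 23:00.
2022-05-08 23:00 + 12 h = 2022-05-09 11:00.
2022-05-09 11:00 + 12 h = 2022-05-09 23:00.

2022-05-08 23:00, 2022-05-09 11:00, 2022-05-09 23:00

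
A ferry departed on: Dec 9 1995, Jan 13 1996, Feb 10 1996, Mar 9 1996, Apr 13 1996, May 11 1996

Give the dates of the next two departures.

Jun 8 1996, Jul 13 1996

These are Saturdays at 28- or 35-day spacing (35, 28, 28, 35, 28).
The pattern: 2nd Saturday of the month.
2nd Saturday of June 1996: Jun 8 1996.
July 1996 — 2nd Saturday is Jul 13 1996.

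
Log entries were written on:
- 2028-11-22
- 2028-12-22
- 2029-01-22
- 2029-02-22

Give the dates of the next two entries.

2029-03-22, 2029-04-22

Gaps: 30, 31, 31 days — not constant. Every event is on the 22nd of the month.
Pattern: the 22nd of each month.
March 2029: 2029-03-22.
April 2029: 2029-04-22.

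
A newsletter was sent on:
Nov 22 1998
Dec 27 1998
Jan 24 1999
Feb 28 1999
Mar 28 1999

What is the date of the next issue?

Gaps: 35, 28, 35, 28 days — a mix of 28 and 35. Every date is a Sunday.
Each is the 4th Sunday of its month.
4th Sunday of April 1999: Apr 25 1999.

Apr 25 1999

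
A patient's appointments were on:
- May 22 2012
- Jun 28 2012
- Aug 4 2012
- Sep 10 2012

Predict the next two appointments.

The spacing is 37, 37, 37 days — always 37 days.
Sep 10 2012 + 37 days = Oct 17 2012.
Oct 17 2012 + 37 days = Nov 23 2012.

Oct 17 2012, Nov 23 2012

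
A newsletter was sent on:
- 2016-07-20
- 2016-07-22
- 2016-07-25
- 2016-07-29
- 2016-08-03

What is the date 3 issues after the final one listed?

2016-08-24

The spacing grows by 1 each time: 2, 3, 4, 5 days.
Next gap: 6 days. 2016-08-03 + 6 days = 2016-08-09.
Next gap: 7 days. 2016-08-09 + 7 days = 2016-08-16.
Next gap: 8 days. 2016-08-16 + 8 days = 2016-08-24.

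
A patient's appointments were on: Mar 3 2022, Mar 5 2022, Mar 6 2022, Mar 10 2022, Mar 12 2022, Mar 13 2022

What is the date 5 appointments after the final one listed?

Mar 26 2022

Gaps: 2, 1, 4, 2, 1 days — not constant, but cyclic with period 3.
The events fall on every Thursday, Saturday and Sunday.
The following Thursday is Mar 17 2022.
The following Saturday is Mar 19 2022.
The following Sunday is Mar 20 2022.
The following Thursday is Mar 24 2022.
The following Saturday is Mar 26 2022.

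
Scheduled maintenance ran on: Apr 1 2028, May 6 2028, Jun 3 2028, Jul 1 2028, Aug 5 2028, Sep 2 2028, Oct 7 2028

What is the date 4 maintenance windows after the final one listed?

Gaps: 35, 28, 28, 35, 28, 35 days — a mix of 28 and 35. Every date is a Saturday.
Each is the 1st Saturday of its month.
1st Saturday of November 2028: Nov 4 2028.
1st Saturday of December 2028: Dec 2 2028.
January 2029 — 1st Saturday is Jan 6 2029.
1st Saturday of February 2029: Feb 3 2029.

Feb 3 2029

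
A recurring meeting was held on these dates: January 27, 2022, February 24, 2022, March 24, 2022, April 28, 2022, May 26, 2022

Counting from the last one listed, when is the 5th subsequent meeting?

Gaps: 28, 28, 35, 28 days — a mix of 28 and 35. Every date is a Thursday.
Each is the 4th Thursday of its month.
June 2022 — 4th Thursday is June 23, 2022.
4th Thursday of July 2022: July 28, 2022.
4th Thursday of August 2022: August 25, 2022.
4th Thursday of September 2022: September 22, 2022.
4th Thursday of October 2022: October 27, 2022.

October 27, 2022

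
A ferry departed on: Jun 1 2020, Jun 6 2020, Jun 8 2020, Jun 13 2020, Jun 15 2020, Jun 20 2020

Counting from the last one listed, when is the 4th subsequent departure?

Jul 4 2020

Every event lands on a Monday or Saturday (gaps cycle 5, 2, 5, 2, 5).
So the schedule is: every Monday and Saturday.
Next Monday: Jun 22 2020.
The following Saturday is Jun 27 2020.
The following Monday is Jun 29 2020.
Next Saturday: Jul 4 2020.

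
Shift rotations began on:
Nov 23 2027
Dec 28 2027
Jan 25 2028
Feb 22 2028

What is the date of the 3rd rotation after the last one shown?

May 23 2028

All dates are Tuesdays, 35, 28, 28 days apart.
Specifically, the 4th Tuesday of each month.
4th Tuesday of March 2028: Mar 28 2028.
April 2028 — 4th Tuesday is Apr 25 2028.
4th Tuesday of May 2028: May 23 2028.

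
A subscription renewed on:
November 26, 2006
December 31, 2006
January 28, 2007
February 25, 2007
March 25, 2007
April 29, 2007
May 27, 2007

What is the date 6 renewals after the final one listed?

November 25, 2007

Every date is a Sunday; gaps 35, 28, 28, 28, 35, 28 days.
Each is the last Sunday of its month (at least one falls on the 29th or later, ruling out '4th Sunday').
June 2007 ends with Sunday June 24, 2007.
July 2007 ends with Sunday July 29, 2007.
August 2007 ends with Sunday August 26, 2007.
September 2007 ends with Sunday September 30, 2007.
October 2007 ends with Sunday October 28, 2007.
Last Sunday of November 2007: November 25, 2007.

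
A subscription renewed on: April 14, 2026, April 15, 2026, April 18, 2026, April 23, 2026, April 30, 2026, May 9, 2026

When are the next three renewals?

May 20, 2026; June 2, 2026; June 17, 2026

Gaps: 1, 3, 5, 7, 9 days — each gap is 2 larger than the previous one.
Next gap: 11 days. May 9, 2026 + 11 days = May 20, 2026.
Next gap: 13 days. May 20, 2026 + 13 days = June 2, 2026.
Next gap: 15 days. June 2, 2026 + 15 days = June 17, 2026.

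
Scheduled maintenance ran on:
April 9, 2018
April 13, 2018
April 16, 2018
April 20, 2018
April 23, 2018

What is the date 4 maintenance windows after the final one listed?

The gap pattern 4, 3, 4, 3 repeats every 2 events.
These are the Mondays and Fridays of each week.
Next Friday: April 27, 2018.
Next Monday: April 30, 2018.
Next Friday: May 4, 2018.
The following Monday is May 7, 2018.

May 7, 2018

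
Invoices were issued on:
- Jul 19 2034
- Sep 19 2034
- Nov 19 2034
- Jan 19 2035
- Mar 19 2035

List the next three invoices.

May 19 2035, Jul 19 2035, Sep 19 2035

Gaps: 62, 61, 61, 59 days — not constant. Every event is on the 19th of the month.
Pattern: the 19th of every 2 months.
May 2035: May 19 2035.
July 2035: Jul 19 2035.
September 2035: Sep 19 2035.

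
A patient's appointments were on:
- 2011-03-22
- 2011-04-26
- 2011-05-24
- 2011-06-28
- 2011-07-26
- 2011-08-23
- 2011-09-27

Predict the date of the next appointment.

Gaps: 35, 28, 35, 28, 28, 35 days — a mix of 28 and 35. Every date is a Tuesday.
Each is the 4th Tuesday of its month.
October 2011 — 4th Tuesday is 2011-10-25.

2011-10-25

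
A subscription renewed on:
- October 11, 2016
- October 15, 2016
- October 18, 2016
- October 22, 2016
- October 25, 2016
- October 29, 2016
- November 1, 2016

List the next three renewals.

The gap pattern 4, 3, 4, 3, 4, 3 repeats every 2 events.
These are the Tuesdays and Saturdays of each week.
Next Saturday: November 5, 2016.
The following Tuesday is November 8, 2016.
Next Saturday: November 12, 2016.

November 5, 2016; November 8, 2016; November 12, 2016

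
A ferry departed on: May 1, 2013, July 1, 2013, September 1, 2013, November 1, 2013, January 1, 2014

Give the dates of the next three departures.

Gaps: 61, 62, 61, 61 days — not constant. Every event is on the 1st of the month.
Pattern: the 1st of every 2 months.
Next: March 2014 → March 1, 2014.
May 2014: May 1, 2014.
July 2014: July 1, 2014.

March 1, 2014; May 1, 2014; July 1, 2014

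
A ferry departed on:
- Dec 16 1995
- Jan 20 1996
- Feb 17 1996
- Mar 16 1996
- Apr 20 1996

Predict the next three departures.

May 18 1996, Jun 15 1996, Jul 20 1996

All dates are Saturdays, 35, 28, 28, 35 days apart.
Specifically, the 3rd Saturday of each month.
May 1996 — 3rd Saturday is May 18 1996.
3rd Saturday of June 1996: Jun 15 1996.
July 1996 — 3rd Saturday is Jul 20 1996.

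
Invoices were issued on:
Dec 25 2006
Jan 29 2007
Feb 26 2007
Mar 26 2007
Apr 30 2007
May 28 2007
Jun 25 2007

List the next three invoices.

Jul 30 2007, Aug 27 2007, Sep 24 2007

These are Mondays with 35, 28, 28, 35, 28, 28-day gaps.
Each is the final Monday of its month — Jan 29 2007 is past the 28th, so '4th Monday' doesn't fit.
Last Monday of July 2007: Jul 30 2007.
Last Monday of August 2007: Aug 27 2007.
September 2007 ends with Monday Sep 24 2007.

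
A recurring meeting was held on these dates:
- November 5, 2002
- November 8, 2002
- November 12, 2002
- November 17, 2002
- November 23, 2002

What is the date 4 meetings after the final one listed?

December 27, 2002

The spacing grows by 1 each time: 3, 4, 5, 6 days.
Next gap: 7 days. November 23, 2002 + 7 days = November 30, 2002.
Next gap: 8 days. November 30, 2002 + 8 days = December 8, 2002.
Next gap: 9 days. December 8, 2002 + 9 days = December 17, 2002.
Next gap: 10 days. December 17, 2002 + 10 days = December 27, 2002.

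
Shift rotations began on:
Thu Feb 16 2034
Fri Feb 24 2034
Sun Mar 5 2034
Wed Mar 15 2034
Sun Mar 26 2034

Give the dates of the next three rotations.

Gaps: 8, 9, 10, 11 days — each gap is 1 larger than the previous one.
Next gap: 12 days. Sun Mar 26 2034 + 12 days = Fri Apr 7 2034.
Next gap: 13 days. Fri Apr 7 2034 + 13 days = Thu Apr 20 2034.
Next gap: 14 days. Thu Apr 20 2034 + 14 days = Thu May 4 2034.

Fri Apr 7 2034, Thu Apr 20 2034, Thu May 4 2034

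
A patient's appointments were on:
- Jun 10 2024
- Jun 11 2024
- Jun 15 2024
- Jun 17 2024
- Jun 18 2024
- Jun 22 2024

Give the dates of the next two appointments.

Gaps: 1, 4, 2, 1, 4 days — not constant, but cyclic with period 3.
The events fall on every Monday, Tuesday and Saturday.
Next Monday: Jun 24 2024.
The following Tuesday is Jun 25 2024.

Jun 24 2024, Jun 25 2024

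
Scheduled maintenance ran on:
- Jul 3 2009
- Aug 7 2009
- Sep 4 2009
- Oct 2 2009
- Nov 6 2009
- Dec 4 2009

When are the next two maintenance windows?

Jan 1 2010, Feb 5 2010

Gaps: 35, 28, 28, 35, 28 days — a mix of 28 and 35. Every date is a Friday.
Each is the 1st Friday of its month.
January 2010 — 1st Friday is Jan 1 2010.
February 2010 — 1st Friday is Feb 5 2010.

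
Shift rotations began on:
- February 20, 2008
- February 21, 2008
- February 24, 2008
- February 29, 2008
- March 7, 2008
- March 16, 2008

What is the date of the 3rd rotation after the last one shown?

April 24, 2008

Intervals are 1, 3, 5, 7, 9 days — an arithmetic progression with common difference 2.
Next gap: 11 days. March 16, 2008 + 11 days = March 27, 2008.
Next gap: 13 days. March 27, 2008 + 13 days = April 9, 2008.
Next gap: 15 days. April 9, 2008 + 15 days = April 24, 2008.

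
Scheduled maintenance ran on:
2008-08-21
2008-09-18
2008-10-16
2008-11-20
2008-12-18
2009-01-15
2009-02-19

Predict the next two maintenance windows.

2009-03-19, 2009-04-16

Gaps: 28, 28, 35, 28, 28, 35 days — a mix of 28 and 35. Every date is a Thursday.
Each is the 3rd Thursday of its month.
3rd Thursday of March 2009: 2009-03-19.
3rd Thursday of April 2009: 2009-04-16.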